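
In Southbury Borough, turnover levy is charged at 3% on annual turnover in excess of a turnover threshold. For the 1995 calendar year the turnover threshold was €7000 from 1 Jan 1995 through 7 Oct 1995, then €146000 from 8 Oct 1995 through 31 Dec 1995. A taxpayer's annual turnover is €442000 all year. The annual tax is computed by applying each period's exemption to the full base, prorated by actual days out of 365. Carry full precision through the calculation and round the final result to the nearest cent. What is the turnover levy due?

€12078.90

1 Jan – 7 Oct 1995: 280 days, exemption €7000 → (€442000 − €7000) × 3% × 280/365 = €10010.9589
8 Oct – 31 Dec 1995: 85 days, exemption €146000 → (€442000 − €146000) × 3% × 85/365 = €2067.9452
Total = €12078.9041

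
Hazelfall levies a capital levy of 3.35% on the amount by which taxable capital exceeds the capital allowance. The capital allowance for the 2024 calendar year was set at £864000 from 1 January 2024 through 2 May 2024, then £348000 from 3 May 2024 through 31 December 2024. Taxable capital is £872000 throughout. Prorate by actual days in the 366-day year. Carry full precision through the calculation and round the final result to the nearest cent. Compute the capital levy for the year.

£11744.77

1 January – 2 May 2024: 123 days, exemption £864000 → (£872000 − £864000) × 3.35% × 123/366 = £90.0656
3 May – 31 December 2024: 243 days, exemption £348000 → (£872000 − £348000) × 3.35% × 243/366 = £11654.7049
Total = £11744.7705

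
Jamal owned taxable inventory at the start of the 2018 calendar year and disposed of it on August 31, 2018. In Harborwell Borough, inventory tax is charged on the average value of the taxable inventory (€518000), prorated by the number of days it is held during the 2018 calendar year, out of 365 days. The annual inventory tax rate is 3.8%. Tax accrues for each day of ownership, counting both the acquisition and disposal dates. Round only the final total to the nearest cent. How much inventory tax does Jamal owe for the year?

€13104.69

Days held (January 1 – August 31, 2018): 243 out of 365
Tax = €518000 × 3.8% × 243/365 = €13104.6904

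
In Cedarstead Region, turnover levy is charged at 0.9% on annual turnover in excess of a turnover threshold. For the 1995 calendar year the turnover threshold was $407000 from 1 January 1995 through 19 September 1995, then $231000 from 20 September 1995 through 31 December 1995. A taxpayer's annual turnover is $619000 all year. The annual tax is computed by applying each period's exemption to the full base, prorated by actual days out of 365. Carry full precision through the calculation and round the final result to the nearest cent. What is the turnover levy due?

1 January – 19 September 1995: 262 days, exemption $407000 → ($619000 − $407000) × 0.9% × 262/365 = $1369.5781
20 September – 31 December 1995: 103 days, exemption $231000 → ($619000 − $231000) × 0.9% × 103/365 = $985.4137
Total = $2354.9918

$2354.99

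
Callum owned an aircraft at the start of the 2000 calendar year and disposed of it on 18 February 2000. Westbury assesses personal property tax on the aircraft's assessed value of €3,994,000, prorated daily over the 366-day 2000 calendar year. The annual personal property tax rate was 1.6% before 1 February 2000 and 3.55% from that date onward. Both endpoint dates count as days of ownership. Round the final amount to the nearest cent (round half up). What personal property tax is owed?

1 January – 31 January 2000: 31 days at 1.6% → €3,994,000 × 1.6% × 31/366 = €5,412.6339
1 February – 18 February 2000: 18 days at 3.55% → €3,994,000 × 3.55% × 18/366 = €6,973.1311
Total = €12,385.7650

€12,385.77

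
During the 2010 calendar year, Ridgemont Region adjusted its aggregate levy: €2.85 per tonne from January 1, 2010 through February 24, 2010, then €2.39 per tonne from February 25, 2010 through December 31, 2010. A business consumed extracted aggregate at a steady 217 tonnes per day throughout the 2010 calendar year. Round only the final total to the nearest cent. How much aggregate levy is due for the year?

€194790.05

January 1 – February 24, 2010: 55 days × 217 tonnes/day = 11,935 tonnes at €2.85/tonne → €34014.75
February 25 – December 31, 2010: 310 days × 217 tonnes/day = 67,270 tonnes at €2.39/tonne → €160775.30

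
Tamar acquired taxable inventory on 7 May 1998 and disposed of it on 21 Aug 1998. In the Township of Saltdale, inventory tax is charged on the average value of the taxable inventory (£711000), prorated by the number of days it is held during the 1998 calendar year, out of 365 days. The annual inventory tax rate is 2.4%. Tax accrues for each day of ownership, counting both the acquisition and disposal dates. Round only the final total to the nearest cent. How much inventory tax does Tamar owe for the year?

£5002.32

Days held (7 May – 21 Aug 1998): 107 out of 365
Tax = £711000 × 2.4% × 107/365 = £5002.3233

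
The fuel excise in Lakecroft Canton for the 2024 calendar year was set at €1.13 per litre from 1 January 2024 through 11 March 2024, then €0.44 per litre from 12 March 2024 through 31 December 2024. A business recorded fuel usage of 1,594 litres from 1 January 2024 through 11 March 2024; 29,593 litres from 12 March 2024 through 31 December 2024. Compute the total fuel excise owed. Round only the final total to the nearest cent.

€14,822.14

1 January – 11 March 2024: 1,594 litres at €1.13/litre → €1,801.22
12 March – 31 December 2024: 29,593 litres at €0.44/litre → €13,020.92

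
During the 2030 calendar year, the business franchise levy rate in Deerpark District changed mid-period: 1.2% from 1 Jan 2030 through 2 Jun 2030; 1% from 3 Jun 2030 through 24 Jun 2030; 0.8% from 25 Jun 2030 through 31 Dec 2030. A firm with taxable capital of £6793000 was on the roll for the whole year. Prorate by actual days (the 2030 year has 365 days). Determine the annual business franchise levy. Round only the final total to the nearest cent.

1 Jan – 2 Jun 2030: 153 days at 1.2% → £6793000 × 1.2% × 153/365 = £34169.7205
3 Jun – 24 Jun 2030: 22 days at 1% → £6793000 × 1% × 22/365 = £4094.4110
25 Jun – 31 Dec 2030: 190 days at 0.8% → £6793000 × 0.8% × 190/365 = £28288.6575
Total = £66552.7890

£66552.79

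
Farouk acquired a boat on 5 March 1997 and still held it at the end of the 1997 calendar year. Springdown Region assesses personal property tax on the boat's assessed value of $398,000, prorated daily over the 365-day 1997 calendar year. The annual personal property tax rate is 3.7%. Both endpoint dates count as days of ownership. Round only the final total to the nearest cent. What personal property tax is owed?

Days held (5 March – 31 December 1997): 302 out of 365
Tax = $398,000 × 3.7% × 302/365 = $12,184.2521

$12,184.25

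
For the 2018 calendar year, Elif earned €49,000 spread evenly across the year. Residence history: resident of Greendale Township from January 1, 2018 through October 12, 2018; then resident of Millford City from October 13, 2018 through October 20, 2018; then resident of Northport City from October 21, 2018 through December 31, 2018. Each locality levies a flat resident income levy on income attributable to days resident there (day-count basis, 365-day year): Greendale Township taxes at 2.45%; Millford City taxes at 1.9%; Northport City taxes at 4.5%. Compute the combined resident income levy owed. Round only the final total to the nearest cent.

€1,392.74

Greendale Township, January 1 – October 12, 2018: 285 days → €49,000 × 2.45% × 285/365 = €937.3767
Millford City, October 13 – October 20, 2018: 8 days → €49,000 × 1.9% × 8/365 = €20.4055
Northport City, October 21 – December 31, 2018: 72 days → €49,000 × 4.5% × 72/365 = €434.9589
Total = €1,392.7411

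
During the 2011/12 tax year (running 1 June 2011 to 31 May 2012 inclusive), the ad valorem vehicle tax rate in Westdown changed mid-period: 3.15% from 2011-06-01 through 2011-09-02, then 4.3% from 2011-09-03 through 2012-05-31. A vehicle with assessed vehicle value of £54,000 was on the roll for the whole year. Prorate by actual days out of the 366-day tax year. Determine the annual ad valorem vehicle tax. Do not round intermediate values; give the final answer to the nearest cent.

2011-06-01 to 2011-09-02: 94 days at 3.15% → £54,000 × 3.15% × 94/366 = £436.8689
2011-09-03 to 2012-05-31: 272 days at 4.3% → £54,000 × 4.3% × 272/366 = £1,725.6393
Total = £2,162.5082

£2,162.51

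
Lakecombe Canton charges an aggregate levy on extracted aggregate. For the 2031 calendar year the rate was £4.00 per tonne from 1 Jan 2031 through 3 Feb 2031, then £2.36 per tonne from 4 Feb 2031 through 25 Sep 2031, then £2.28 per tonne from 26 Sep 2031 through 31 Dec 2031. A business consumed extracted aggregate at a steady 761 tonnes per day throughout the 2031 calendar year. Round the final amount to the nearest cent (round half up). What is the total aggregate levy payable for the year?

£692,053.40

1 Jan – 3 Feb 2031: 34 days × 761 tonnes/day = 25,874 tonnes at £4.00/tonne → £103,496.00
4 Feb – 25 Sep 2031: 234 days × 761 tonnes/day = 178,074 tonnes at £2.36/tonne → £420,254.64
26 Sep – 31 Dec 2031: 97 days × 761 tonnes/day = 73,817 tonnes at £2.28/tonne → £168,302.76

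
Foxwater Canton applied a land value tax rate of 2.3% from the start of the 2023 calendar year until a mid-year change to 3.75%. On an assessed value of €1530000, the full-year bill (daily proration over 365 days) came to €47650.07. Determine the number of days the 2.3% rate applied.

160 days

Let d = days at the first rate; then 365 − d days at the second rate.
€1530000 × [2.3%·d + 3.75%·(365−d)] / 365 = €47650.07
Solving gives d = 160, so the new rate took effect on June 10, 2023.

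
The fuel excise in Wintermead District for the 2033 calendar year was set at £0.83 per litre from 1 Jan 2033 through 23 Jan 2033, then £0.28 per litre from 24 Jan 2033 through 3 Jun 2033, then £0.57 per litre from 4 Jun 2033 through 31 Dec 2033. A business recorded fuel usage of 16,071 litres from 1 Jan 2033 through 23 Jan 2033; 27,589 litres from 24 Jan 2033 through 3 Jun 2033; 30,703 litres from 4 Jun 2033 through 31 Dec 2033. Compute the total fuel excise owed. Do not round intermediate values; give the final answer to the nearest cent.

£38564.56

1 Jan – 23 Jan 2033: 16,071 litres at £0.83/litre → £13338.93
24 Jan – 3 Jun 2033: 27,589 litres at £0.28/litre → £7724.92
4 Jun – 31 Dec 2033: 30,703 litres at £0.57/litre → £17500.71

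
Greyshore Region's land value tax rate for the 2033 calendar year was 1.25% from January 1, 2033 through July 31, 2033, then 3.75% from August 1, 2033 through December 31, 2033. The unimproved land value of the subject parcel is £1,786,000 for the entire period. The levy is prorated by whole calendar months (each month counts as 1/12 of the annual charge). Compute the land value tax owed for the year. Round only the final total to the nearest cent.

£40,929.17

January 1 – July 31, 2033: 7 months at 1.25% → £1,786,000 × 1.25% × 7/12 = £13,022.9167
August 1 – December 31, 2033: 5 months at 3.75% → £1,786,000 × 3.75% × 5/12 = £27,906.2500
Total = £40,929.1667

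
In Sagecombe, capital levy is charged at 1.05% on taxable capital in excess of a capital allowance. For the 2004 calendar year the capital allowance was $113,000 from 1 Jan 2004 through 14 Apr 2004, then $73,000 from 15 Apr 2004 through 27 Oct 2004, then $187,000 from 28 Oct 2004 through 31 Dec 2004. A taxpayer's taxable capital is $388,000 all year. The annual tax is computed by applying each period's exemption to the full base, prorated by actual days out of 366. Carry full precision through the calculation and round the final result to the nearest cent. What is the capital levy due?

1 Jan – 14 Apr 2004: 105 days, exemption $113,000 → ($388,000 − $113,000) × 1.05% × 105/366 = $828.3811
15 Apr – 27 Oct 2004: 196 days, exemption $73,000 → ($388,000 − $73,000) × 1.05% × 196/366 = $1,771.2295
28 Oct – 31 Dec 2004: 65 days, exemption $187,000 → ($388,000 − $187,000) × 1.05% × 65/366 = $374.8156
Total = $2,974.4262

$2,974.43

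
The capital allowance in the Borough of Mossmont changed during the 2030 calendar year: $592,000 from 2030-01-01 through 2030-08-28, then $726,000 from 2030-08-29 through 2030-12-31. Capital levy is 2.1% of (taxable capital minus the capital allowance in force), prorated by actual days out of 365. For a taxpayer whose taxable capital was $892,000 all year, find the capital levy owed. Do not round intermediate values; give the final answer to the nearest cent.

$5,336.30

2030-01-01 to 2030-08-28: 240 days, exemption $592,000 → ($892,000 − $592,000) × 2.1% × 240/365 = $4,142.4658
2030-08-29 to 2030-12-31: 125 days, exemption $726,000 → ($892,000 − $726,000) × 2.1% × 125/365 = $1,193.8356
Total = $5,336.3014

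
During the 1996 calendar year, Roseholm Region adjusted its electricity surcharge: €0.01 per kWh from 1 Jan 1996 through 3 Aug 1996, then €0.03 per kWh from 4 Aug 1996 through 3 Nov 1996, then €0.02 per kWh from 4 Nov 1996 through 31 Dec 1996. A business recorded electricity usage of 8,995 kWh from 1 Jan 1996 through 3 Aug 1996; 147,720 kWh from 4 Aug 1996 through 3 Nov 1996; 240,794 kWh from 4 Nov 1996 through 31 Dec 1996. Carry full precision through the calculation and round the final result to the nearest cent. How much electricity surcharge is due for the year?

€9,337.43

1 Jan – 3 Aug 1996: 8,995 kWh at €0.01/kWh → €89.95
4 Aug – 3 Nov 1996: 147,720 kWh at €0.03/kWh → €4,431.60
4 Nov – 31 Dec 1996: 240,794 kWh at €0.02/kWh → €4,815.88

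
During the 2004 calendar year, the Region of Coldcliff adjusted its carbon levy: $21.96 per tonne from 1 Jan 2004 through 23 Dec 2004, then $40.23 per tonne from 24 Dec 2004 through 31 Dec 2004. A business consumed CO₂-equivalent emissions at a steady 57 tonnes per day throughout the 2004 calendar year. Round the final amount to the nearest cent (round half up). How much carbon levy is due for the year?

1 Jan – 23 Dec 2004: 358 days × 57 tonnes/day = 20,406 tonnes at $21.96/tonne → $448115.76
24 Dec – 31 Dec 2004: 8 days × 57 tonnes/day = 456 tonnes at $40.23/tonne → $18344.88

$466460.64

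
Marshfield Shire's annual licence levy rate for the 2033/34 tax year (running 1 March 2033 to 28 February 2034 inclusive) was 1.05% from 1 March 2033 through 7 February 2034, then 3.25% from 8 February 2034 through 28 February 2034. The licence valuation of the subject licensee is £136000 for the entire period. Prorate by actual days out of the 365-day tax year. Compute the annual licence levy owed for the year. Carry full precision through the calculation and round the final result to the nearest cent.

1 March 2033 – 7 February 2034: 344 days at 1.05% → £136000 × 1.05% × 344/365 = £1345.8411
8 February – 28 February 2034: 21 days at 3.25% → £136000 × 3.25% × 21/365 = £254.3014
Total = £1600.1425

£1600.14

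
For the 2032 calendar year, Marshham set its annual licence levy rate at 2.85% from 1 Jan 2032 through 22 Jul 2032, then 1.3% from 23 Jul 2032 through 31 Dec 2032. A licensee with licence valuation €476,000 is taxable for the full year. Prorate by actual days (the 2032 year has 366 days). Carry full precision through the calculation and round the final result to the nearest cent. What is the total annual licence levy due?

€10,300.33

1 Jan – 22 Jul 2032: 204 days at 2.85% → €476,000 × 2.85% × 204/366 = €7,561.3770
23 Jul – 31 Dec 2032: 162 days at 1.3% → €476,000 × 1.3% × 162/366 = €2,738.9508
Total = €10,300.3279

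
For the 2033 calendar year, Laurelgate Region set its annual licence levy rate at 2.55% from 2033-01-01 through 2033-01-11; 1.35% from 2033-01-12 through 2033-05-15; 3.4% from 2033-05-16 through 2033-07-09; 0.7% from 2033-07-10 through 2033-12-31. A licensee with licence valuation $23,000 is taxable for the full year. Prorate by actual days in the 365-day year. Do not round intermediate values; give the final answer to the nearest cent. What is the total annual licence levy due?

$318.19

2033-01-01 to 2033-01-11: 11 days at 2.55% → $23,000 × 2.55% × 11/365 = $17.6753
2033-01-12 to 2033-05-15: 124 days at 1.35% → $23,000 × 1.35% × 124/365 = $105.4849
2033-05-16 to 2033-07-09: 55 days at 3.4% → $23,000 × 3.4% × 55/365 = $117.8356
2033-07-10 to 2033-12-31: 175 days at 0.7% → $23,000 × 0.7% × 175/365 = $77.1918
Total = $318.1877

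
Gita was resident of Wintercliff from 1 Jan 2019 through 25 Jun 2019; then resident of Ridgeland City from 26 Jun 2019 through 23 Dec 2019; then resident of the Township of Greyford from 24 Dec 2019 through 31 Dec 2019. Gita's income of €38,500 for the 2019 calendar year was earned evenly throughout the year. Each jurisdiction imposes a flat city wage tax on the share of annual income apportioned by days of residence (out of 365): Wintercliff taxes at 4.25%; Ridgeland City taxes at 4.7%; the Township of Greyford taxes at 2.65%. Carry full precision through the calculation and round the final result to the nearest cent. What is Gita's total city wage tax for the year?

€1,708.66

Wintercliff, 1 Jan – 25 Jun 2019: 176 days → €38,500 × 4.25% × 176/365 = €788.9863
Ridgeland City, 26 Jun – 23 Dec 2019: 181 days → €38,500 × 4.7% × 181/365 = €897.3137
The Township of Greyford, 24 Dec – 31 Dec 2019: 8 days → €38,500 × 2.65% × 8/365 = €22.3616
Total = €1,708.6616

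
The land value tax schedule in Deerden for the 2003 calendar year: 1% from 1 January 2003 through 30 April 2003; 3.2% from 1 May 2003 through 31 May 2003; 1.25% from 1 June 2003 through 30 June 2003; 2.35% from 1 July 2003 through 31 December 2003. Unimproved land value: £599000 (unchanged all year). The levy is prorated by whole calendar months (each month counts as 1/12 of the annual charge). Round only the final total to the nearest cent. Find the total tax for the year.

£11256.21

1 January – 30 April 2003: 4 months at 1% → £599000 × 1% × 4/12 = £1996.6667
1 May – 31 May 2003: 1 month at 3.2% → £599000 × 3.2% × 1/12 = £1597.3333
1 June – 30 June 2003: 1 month at 1.25% → £599000 × 1.25% × 1/12 = £623.9583
1 July – 31 December 2003: 6 months at 2.35% → £599000 × 2.35% × 6/12 = £7038.2500
Total = £11256.2083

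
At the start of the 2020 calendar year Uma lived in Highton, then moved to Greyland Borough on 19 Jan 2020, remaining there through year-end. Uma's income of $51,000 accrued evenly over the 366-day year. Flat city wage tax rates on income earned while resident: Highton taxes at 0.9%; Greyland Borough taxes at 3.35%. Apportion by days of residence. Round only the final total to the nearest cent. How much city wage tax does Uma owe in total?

Highton, 1 Jan – 18 Jan 2020: 18 days → $51,000 × 0.9% × 18/366 = $22.5738
Greyland Borough, 19 Jan – 31 Dec 2020: 348 days → $51,000 × 3.35% × 348/366 = $1,624.4754
Total = $1,647.0492

$1,647.05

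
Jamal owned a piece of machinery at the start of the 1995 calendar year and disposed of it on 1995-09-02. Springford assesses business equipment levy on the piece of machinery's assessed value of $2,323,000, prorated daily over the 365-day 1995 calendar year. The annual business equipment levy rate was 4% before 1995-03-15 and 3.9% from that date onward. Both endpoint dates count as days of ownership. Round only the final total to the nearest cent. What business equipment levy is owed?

1995-01-01 to 1995-03-14: 73 days at 4% → $2,323,000 × 4% × 73/365 = $18,584.0000
1995-03-15 to 1995-09-02: 172 days at 3.9% → $2,323,000 × 3.9% × 172/365 = $42,692.2849
Total = $61,276.2849

$61,276.28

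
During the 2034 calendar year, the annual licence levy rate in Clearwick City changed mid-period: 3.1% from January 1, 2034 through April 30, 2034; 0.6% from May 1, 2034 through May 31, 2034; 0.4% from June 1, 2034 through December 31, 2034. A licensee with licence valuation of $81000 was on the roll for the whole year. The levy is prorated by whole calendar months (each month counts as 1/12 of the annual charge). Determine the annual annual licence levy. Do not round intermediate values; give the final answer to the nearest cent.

January 1 – April 30, 2034: 4 months at 3.1% → $81000 × 3.1% × 4/12 = $837.0000
May 1 – May 31, 2034: 1 month at 0.6% → $81000 × 0.6% × 1/12 = $40.5000
June 1 – December 31, 2034: 7 months at 0.4% → $81000 × 0.4% × 7/12 = $189.0000
Total = $1066.5000

$1066.50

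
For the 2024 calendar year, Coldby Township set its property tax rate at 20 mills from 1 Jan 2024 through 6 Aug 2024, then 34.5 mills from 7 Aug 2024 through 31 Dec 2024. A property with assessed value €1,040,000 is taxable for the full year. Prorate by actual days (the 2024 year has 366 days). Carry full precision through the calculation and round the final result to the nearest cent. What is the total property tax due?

€26,856.72

1 Jan – 6 Aug 2024: 219 days at 20 mills → €1,040,000 × 2% × 219/366 = €12,445.9016
7 Aug – 31 Dec 2024: 147 days at 34.5 mills → €1,040,000 × 3.45% × 147/366 = €14,410.8197
Total = €26,856.7213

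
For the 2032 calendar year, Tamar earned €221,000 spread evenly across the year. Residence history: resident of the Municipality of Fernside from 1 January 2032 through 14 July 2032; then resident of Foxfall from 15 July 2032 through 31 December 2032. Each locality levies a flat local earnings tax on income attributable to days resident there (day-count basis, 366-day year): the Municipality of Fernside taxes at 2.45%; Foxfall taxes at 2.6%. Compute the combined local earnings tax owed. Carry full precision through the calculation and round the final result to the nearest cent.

€5,568.48

The Municipality of Fernside, 1 January – 14 July 2032: 196 days → €221,000 × 2.45% × 196/366 = €2,899.5683
Foxfall, 15 July – 31 December 2032: 170 days → €221,000 × 2.6% × 170/366 = €2,668.9071
Total = €5,568.4754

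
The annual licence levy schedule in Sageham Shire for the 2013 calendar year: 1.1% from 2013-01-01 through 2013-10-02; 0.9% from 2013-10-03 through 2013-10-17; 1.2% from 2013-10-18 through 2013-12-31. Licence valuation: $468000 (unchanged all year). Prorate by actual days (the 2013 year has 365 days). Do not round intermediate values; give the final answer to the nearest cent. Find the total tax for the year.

$5205.70

2013-01-01 to 2013-10-02: 275 days at 1.1% → $468000 × 1.1% × 275/365 = $3878.6301
2013-10-03 to 2013-10-17: 15 days at 0.9% → $468000 × 0.9% × 15/365 = $173.0959
2013-10-18 to 2013-12-31: 75 days at 1.2% → $468000 × 1.2% × 75/365 = $1153.9726
Total = $5205.6986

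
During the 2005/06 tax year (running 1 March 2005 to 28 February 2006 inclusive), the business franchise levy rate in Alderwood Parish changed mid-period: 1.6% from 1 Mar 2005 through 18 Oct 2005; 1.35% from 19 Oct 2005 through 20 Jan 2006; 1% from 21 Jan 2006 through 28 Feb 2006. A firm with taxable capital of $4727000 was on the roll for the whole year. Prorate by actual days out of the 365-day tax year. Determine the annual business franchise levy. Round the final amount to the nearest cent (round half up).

1 Mar – 18 Oct 2005: 232 days at 1.6% → $4727000 × 1.6% × 232/365 = $48072.9425
19 Oct 2005 – 20 Jan 2006: 94 days at 1.35% → $4727000 × 1.35% × 94/365 = $16434.4192
21 Jan – 28 Feb 2006: 39 days at 1% → $4727000 × 1% × 39/365 = $5050.7671
Total = $69558.1288

$69558.13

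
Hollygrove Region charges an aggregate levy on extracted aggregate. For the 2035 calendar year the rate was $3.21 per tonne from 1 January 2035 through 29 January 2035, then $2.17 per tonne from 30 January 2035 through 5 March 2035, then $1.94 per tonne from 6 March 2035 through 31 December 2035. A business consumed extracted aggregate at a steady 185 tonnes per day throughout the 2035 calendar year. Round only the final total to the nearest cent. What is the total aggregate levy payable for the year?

1 January – 29 January 2035: 29 days × 185 tonnes/day = 5,365 tonnes at $3.21/tonne → $17,221.65
30 January – 5 March 2035: 35 days × 185 tonnes/day = 6,475 tonnes at $2.17/tonne → $14,050.75
6 March – 31 December 2035: 301 days × 185 tonnes/day = 55,685 tonnes at $1.94/tonne → $108,028.90

$139,301.30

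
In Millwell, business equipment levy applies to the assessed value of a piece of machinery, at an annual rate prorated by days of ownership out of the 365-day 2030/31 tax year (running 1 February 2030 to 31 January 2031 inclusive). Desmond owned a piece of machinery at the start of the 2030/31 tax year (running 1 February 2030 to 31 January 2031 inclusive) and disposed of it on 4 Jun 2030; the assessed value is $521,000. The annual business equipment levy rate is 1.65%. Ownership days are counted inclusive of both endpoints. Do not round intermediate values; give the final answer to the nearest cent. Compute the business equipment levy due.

Days held (1 Feb – 4 Jun 2030): 124 out of 365
Tax = $521,000 × 1.65% × 124/365 = $2,920.4548

$2,920.45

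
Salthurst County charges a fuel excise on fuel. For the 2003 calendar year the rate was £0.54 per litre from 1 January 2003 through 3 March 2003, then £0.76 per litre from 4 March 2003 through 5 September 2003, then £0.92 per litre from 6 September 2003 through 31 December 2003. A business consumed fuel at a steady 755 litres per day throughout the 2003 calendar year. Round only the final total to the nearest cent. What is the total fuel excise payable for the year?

1 January – 3 March 2003: 62 days × 755 litres/day = 46,810 litres at £0.54/litre → £25,277.40
4 March – 5 September 2003: 186 days × 755 litres/day = 140,430 litres at £0.76/litre → £106,726.80
6 September – 31 December 2003: 117 days × 755 litres/day = 88,335 litres at £0.92/litre → £81,268.20

£213,272.40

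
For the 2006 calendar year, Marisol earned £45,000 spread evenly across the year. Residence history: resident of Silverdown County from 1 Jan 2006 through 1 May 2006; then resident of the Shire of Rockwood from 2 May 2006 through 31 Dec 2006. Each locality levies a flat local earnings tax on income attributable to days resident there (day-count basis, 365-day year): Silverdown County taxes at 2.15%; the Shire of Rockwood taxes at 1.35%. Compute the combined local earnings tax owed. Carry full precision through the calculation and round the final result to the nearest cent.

£726.84

Silverdown County, 1 Jan – 1 May 2006: 121 days → £45,000 × 2.15% × 121/365 = £320.7329
The Shire of Rockwood, 2 May – 31 Dec 2006: 244 days → £45,000 × 1.35% × 244/365 = £406.1096
Total = £726.8425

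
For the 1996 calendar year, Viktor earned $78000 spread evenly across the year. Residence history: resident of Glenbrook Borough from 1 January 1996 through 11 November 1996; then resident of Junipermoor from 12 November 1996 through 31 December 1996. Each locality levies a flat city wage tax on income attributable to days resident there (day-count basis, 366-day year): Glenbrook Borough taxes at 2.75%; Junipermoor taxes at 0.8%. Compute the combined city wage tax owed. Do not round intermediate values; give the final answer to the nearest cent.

Glenbrook Borough, 1 January – 11 November 1996: 316 days → $78000 × 2.75% × 316/366 = $1851.9672
Junipermoor, 12 November – 31 December 1996: 50 days → $78000 × 0.8% × 50/366 = $85.2459
Total = $1937.2131

$1937.21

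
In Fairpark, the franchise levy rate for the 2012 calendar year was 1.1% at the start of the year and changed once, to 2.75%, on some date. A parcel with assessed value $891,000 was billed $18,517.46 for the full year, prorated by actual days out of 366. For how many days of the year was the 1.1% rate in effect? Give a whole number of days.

149 days

Let d = days at the first rate; then 366 − d days at the second rate.
$891,000 × [1.1%·d + 2.75%·(366−d)] / 366 = $18,517.46
Solving gives d = 149, so the new rate took effect on 29 May 2012.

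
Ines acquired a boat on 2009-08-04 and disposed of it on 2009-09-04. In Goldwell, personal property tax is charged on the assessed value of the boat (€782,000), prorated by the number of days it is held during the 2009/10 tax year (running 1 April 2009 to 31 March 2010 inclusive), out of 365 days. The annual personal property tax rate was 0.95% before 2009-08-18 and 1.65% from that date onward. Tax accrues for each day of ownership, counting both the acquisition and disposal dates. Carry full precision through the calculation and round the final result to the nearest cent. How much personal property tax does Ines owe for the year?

€921.26

2009-08-04 to 2009-08-17: 14 days at 0.95% → €782,000 × 0.95% × 14/365 = €284.9479
2009-08-18 to 2009-09-04: 18 days at 1.65% → €782,000 × 1.65% × 18/365 = €636.3123
Total = €921.2603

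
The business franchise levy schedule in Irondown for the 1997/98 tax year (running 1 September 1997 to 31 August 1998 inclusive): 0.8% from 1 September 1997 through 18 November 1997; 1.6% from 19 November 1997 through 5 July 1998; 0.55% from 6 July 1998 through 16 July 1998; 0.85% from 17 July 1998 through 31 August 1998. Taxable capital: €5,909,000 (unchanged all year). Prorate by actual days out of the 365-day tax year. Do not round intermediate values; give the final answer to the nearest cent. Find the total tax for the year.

€76,857.47

1 September – 18 November 1997: 79 days at 0.8% → €5,909,000 × 0.8% × 79/365 = €10,231.4740
19 November 1997 – 5 July 1998: 229 days at 1.6% → €5,909,000 × 1.6% × 229/365 = €59,316.6466
6 July – 16 July 1998: 11 days at 0.55% → €5,909,000 × 0.55% × 11/365 = €979.4370
17 July – 31 August 1998: 46 days at 0.85% → €5,909,000 × 0.85% × 46/365 = €6,329.9151
Total = €76,857.4726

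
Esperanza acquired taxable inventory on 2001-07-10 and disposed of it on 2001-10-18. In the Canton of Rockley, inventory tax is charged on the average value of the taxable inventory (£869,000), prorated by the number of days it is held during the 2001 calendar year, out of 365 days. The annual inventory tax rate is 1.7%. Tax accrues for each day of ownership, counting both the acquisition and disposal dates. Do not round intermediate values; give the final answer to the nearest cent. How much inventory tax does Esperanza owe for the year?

£4,087.87

Days held (2001-07-10 to 2001-10-18): 101 out of 365
Tax = £869,000 × 1.7% × 101/365 = £4,087.8712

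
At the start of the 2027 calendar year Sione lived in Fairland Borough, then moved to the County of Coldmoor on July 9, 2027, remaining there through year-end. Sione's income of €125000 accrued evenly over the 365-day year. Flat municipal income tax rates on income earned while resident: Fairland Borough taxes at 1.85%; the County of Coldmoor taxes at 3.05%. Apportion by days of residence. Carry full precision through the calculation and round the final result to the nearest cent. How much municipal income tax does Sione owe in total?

€3035.79

Fairland Borough, January 1 – July 8, 2027: 189 days → €125000 × 1.85% × 189/365 = €1197.4315
The County of Coldmoor, July 9 – December 31, 2027: 176 days → €125000 × 3.05% × 176/365 = €1838.3562
Total = €3035.7877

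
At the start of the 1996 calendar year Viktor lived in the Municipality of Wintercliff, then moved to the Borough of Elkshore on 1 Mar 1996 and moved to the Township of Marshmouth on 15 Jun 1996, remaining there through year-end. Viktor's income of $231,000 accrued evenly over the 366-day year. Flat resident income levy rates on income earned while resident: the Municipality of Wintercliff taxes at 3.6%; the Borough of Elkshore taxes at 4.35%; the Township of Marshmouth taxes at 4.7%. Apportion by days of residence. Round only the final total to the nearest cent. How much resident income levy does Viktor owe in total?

The Municipality of Wintercliff, 1 Jan – 29 Feb 1996: 60 days → $231,000 × 3.6% × 60/366 = $1,363.2787
The Borough of Elkshore, 1 Mar – 14 Jun 1996: 106 days → $231,000 × 4.35% × 106/366 = $2,910.2213
The Township of Marshmouth, 15 Jun – 31 Dec 1996: 200 days → $231,000 × 4.7% × 200/366 = $5,932.7869
Total = $10,206.2869

$10,206.29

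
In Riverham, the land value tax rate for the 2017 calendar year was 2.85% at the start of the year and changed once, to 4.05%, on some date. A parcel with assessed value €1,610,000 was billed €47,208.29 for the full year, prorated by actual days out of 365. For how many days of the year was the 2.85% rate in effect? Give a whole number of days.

340 days

Let d = days at the first rate; then 365 − d days at the second rate.
€1,610,000 × [2.85%·d + 4.05%·(365−d)] / 365 = €47,208.29
Solving gives d = 340, so the new rate took effect on 7 Dec 2017.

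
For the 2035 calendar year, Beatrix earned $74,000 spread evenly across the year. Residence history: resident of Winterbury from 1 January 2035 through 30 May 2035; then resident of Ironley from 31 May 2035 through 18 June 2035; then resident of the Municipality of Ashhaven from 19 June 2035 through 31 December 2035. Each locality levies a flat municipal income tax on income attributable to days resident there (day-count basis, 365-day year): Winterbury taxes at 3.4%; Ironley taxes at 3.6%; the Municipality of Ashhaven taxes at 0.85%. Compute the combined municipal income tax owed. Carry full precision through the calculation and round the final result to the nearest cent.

$1,510.41

Winterbury, 1 January – 30 May 2035: 150 days → $74,000 × 3.4% × 150/365 = $1,033.9726
Ironley, 31 May – 18 June 2035: 19 days → $74,000 × 3.6% × 19/365 = $138.6740
The Municipality of Ashhaven, 19 June – 31 December 2035: 196 days → $74,000 × 0.85% × 196/365 = $337.7644
Total = $1,510.4110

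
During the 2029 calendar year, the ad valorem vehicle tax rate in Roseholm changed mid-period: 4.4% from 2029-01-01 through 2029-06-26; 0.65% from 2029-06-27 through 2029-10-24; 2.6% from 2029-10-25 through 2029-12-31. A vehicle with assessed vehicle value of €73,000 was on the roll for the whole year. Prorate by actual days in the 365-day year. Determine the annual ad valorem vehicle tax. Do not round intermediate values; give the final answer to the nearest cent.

2029-01-01 to 2029-06-26: 177 days at 4.4% → €73,000 × 4.4% × 177/365 = €1,557.6000
2029-06-27 to 2029-10-24: 120 days at 0.65% → €73,000 × 0.65% × 120/365 = €156.0000
2029-10-25 to 2029-12-31: 68 days at 2.6% → €73,000 × 2.6% × 68/365 = €353.6000
Total = €2,067.2000

€2,067.20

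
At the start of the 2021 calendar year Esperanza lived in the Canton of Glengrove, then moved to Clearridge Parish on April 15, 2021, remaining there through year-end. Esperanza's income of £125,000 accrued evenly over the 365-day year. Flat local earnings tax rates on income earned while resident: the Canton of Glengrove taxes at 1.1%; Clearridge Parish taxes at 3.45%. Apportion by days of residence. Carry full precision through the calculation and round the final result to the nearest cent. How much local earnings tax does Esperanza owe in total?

The Canton of Glengrove, January 1 – April 14, 2021: 104 days → £125,000 × 1.1% × 104/365 = £391.7808
Clearridge Parish, April 15 – December 31, 2021: 261 days → £125,000 × 3.45% × 261/365 = £3,083.7329
Total = £3,475.5137

£3,475.51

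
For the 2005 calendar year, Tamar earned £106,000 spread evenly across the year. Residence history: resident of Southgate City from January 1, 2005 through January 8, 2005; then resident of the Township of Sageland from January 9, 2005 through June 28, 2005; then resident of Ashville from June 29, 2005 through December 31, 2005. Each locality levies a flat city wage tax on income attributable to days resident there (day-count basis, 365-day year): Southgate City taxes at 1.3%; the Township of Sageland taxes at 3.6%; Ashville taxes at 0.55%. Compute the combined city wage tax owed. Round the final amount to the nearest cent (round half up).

£2,115.06

Southgate City, January 1 – January 8, 2005: 8 days → £106,000 × 1.3% × 8/365 = £30.2027
The Township of Sageland, January 9 – June 28, 2005: 171 days → £106,000 × 3.6% × 171/365 = £1,787.7699
Ashville, June 29 – December 31, 2005: 186 days → £106,000 × 0.55% × 186/365 = £297.0904
Total = £2,115.0630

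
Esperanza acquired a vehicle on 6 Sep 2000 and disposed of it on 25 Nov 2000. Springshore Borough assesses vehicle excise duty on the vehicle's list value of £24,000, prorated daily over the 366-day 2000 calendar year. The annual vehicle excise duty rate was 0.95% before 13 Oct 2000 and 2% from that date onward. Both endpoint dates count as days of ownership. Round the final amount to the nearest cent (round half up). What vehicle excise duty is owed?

6 Sep – 12 Oct 2000: 37 days at 0.95% → £24,000 × 0.95% × 37/366 = £23.0492
13 Oct – 25 Nov 2000: 44 days at 2% → £24,000 × 2% × 44/366 = £57.7049
Total = £80.7541

£80.75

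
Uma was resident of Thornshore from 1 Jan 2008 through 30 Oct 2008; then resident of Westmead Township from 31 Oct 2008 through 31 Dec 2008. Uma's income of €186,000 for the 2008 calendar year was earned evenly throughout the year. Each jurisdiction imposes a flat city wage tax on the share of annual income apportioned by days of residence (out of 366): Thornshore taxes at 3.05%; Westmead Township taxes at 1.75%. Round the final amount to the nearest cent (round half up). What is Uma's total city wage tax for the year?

Thornshore, 1 Jan – 30 Oct 2008: 304 days → €186,000 × 3.05% × 304/366 = €4,712.0000
Westmead Township, 31 Oct – 31 Dec 2008: 62 days → €186,000 × 1.75% × 62/366 = €551.3934
Total = €5,263.3934

€5,263.39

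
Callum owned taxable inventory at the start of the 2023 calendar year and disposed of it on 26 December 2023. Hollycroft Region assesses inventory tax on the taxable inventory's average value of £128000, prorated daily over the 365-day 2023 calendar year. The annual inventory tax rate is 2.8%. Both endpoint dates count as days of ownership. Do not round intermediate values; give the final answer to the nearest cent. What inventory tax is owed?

£3534.90

Days held (1 January – 26 December 2023): 360 out of 365
Tax = £128000 × 2.8% × 360/365 = £3534.9041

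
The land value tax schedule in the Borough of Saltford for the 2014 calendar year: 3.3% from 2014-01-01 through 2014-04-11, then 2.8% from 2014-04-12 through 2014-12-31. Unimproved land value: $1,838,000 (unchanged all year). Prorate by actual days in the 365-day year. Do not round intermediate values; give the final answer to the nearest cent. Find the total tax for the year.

2014-01-01 to 2014-04-11: 101 days at 3.3% → $1,838,000 × 3.3% × 101/365 = $16,783.7096
2014-04-12 to 2014-12-31: 264 days at 2.8% → $1,838,000 × 2.8% × 264/365 = $37,223.2767
Total = $54,006.9863

$54,006.99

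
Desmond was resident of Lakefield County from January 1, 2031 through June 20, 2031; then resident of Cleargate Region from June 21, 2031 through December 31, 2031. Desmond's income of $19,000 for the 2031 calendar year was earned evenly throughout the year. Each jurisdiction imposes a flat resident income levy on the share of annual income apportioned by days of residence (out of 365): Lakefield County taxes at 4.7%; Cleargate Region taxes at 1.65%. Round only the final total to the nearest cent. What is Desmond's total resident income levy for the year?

$584.99

Lakefield County, January 1 – June 20, 2031: 171 days → $19,000 × 4.7% × 171/365 = $418.3644
Cleargate Region, June 21 – December 31, 2031: 194 days → $19,000 × 1.65% × 194/365 = $166.6274
Total = $584.9918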